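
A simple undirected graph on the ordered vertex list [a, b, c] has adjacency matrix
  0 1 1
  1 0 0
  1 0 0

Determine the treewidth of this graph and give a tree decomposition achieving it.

Each bag holds 2 vertices, so the decomposition has width 1, which upper-bounds the treewidth. Any graph with an edge has treewidth ≥ 1, and G has the edge a–b. The upper and lower bounds meet at 1, so that is the treewidth.

Treewidth 1.
Bags: B1 = {a, b}  B2 = {a, c}
Tree: B1–B2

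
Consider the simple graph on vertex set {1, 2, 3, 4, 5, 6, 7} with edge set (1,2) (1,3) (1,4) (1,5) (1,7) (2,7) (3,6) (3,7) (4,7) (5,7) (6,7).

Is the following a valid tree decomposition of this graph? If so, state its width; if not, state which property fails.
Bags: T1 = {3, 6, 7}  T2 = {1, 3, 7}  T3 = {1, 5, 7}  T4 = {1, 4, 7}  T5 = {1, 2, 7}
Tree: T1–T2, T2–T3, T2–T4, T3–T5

Checking the three conditions: (i) the bags cover all of {1, 2, 3, 4, 5, 6, 7}; (ii) for each edge, some bag contains both endpoints; (iii) the bags containing any fixed vertex form a subtree. All hold, so the decomposition is valid with width 3 − 1 = 2.

Yes; width 2.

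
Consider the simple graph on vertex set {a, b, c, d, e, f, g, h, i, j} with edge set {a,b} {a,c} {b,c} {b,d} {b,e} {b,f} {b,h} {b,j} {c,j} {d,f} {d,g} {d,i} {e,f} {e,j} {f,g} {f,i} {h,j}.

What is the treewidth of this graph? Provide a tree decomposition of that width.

The largest bag has 3 vertices, giving width 2; this decomposition certifies tw(G) ≤ 2. On the other hand G contains the 3-clique {d, f, g}. A clique must lie in a single bag of any decomposition, so no decomposition can have width below 2. Combining the bounds, tw(G) = 2.

Treewidth 2.
Bags: B1 = {b, e, j}  B2 = {b, c, j}  B3 = {a, b, c}  B4 = {b, e, f}  B5 = {b, d, f}  B6 = {d, f, i}  B7 = {b, h, j}  B8 = {d, f, g}
Tree: B1–B2, B2–B3, B1–B4, B4–B5, B5–B6, B1–B7, B5–B8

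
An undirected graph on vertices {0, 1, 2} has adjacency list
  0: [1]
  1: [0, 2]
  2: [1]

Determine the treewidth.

1

A width-1 tree decomposition is:
Bags: B1 = {1, 2}  B2 = {0, 1}
Tree: B1–B2
The largest bag has 2 vertices, giving width 1; this decomposition certifies tw(G) ≤ 1. G has an edge, so its treewidth is at least 1. Therefore the treewidth is 1.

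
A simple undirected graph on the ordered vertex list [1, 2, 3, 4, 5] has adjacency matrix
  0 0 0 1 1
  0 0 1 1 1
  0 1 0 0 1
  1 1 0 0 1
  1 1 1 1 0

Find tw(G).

2

A width-2 tree decomposition is:
Bags: B1 = {2, 4, 5}  B2 = {1, 4, 5}  B3 = {2, 3, 5}
Tree: B1–B2, B1–B3
Each bag holds 3 vertices, so the decomposition has width 2, which upper-bounds the treewidth. For the lower bound, the 3 vertices {1, 4, 5} are pairwise adjacent, and any tree decomposition puts a clique entirely inside one bag — forcing width ≥ 2. The upper and lower bounds meet at 2, so that is the treewidth.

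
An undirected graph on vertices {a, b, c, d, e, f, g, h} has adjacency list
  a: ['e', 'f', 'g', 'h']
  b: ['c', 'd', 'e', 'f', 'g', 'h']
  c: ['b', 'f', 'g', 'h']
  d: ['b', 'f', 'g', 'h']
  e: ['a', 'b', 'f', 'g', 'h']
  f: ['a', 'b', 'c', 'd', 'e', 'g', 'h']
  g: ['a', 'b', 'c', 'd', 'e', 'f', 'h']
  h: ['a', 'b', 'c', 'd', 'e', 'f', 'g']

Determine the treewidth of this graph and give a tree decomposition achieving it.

Treewidth 4.
One optimal decomposition is:
Bags: B1 = {b, e, f, g, h}  B2 = {b, c, f, g, h}  B3 = {b, d, f, g, h}  B4 = {a, e, f, g, h}
Tree: B1–B2, B2–B3, B1–B4

The largest bag has 5 vertices, giving width 4; this decomposition certifies tw(G) ≤ 4. For the lower bound, the 5 vertices {a, e, f, g, h} are pairwise adjacent, and any tree decomposition puts a clique entirely inside one bag — forcing width ≥ 4. Therefore the treewidth is 4.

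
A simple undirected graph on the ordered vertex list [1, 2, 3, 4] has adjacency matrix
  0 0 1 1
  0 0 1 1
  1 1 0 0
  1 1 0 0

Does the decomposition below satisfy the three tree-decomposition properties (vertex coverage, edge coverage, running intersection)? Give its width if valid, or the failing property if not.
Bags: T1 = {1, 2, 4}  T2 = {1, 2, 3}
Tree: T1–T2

Yes; width 2.

Every vertex of G appears in some bag (union = {1, 2, 3, 4}); every edge is covered by a bag; and for each vertex v the set of bags containing v is connected in the bag tree. The decomposition is therefore valid. The largest bag has 3 vertices, so the width is 2.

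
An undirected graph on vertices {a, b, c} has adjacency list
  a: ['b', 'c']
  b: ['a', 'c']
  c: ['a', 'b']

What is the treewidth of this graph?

2

A width-2 tree decomposition is:
Bags: B1 = {a, b, c}
Tree: (single bag)
With just one bag of size 3, the width is 3 − 1 = 2, so tw(G) ≤ 2. For the lower bound, the 3 vertices {a, b, c} are pairwise adjacent, and any tree decomposition puts a clique entirely inside one bag — forcing width ≥ 2. Therefore the treewidth is 2.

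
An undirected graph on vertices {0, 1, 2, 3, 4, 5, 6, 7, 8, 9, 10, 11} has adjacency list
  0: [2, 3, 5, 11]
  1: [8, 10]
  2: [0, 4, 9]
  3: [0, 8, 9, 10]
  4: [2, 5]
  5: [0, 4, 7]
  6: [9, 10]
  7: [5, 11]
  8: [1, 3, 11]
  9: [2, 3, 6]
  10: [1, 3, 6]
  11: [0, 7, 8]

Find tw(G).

A width-3 tree decomposition is:
Bags: B1 = {1, 6, 9, 10}  B2 = {1, 3, 9, 10}  B3 = {1, 3, 8, 9}  B4 = {2, 3, 8, 9}  B5 = {0, 2, 3, 8}  B6 = {0, 2, 8, 11}  B7 = {0, 2, 4, 11}  B8 = {0, 4, 5, 11}  B9 = {4, 5, 7, 11}
Tree: B1–B2, B2–B3, B3–B4, B4–B5, B5–B6, B6–B7, B7–B8, B8–B9
The largest bag has 4 vertices, giving width 3; this decomposition certifies tw(G) ≤ 3. For the lower bound: the 4 vertex sets {1,6,10}, {9}, {3}, {0,2,8,11} are disjoint, each induces a connected subgraph, and every pair is joined by at least one edge of G. Contracting each set to a single vertex therefore yields K_{4} as a minor, and since treewidth is minor-monotone, tw(G) ≥ tw(K_{4}) = 3. The upper and lower bounds meet at 3, so that is the treewidth.

3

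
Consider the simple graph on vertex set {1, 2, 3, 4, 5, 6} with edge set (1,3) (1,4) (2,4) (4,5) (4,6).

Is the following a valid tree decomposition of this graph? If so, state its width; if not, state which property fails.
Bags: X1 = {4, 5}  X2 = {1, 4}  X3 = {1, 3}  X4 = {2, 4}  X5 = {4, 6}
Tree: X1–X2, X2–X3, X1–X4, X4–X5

Yes; width 1.

Checking the three conditions: (i) the bags cover all of {1, 2, 3, 4, 5, 6}; (ii) for each edge, some bag contains both endpoints; (iii) the bags containing any fixed vertex form a subtree. All hold, so the decomposition is valid with width 2 − 1 = 1.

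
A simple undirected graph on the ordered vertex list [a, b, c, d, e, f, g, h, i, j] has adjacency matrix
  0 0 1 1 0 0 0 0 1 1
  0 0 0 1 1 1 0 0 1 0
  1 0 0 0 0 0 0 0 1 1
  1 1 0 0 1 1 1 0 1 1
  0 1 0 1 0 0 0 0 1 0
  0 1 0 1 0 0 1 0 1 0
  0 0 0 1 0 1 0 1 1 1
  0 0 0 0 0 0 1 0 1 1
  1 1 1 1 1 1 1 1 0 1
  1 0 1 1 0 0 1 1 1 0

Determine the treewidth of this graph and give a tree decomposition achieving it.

The largest bag has 4 vertices, giving width 3; this decomposition certifies tw(G) ≤ 3. On the other hand G contains the 4-clique {a, d, i, j}. A clique must lie in a single bag of any decomposition, so no decomposition can have width below 3. Therefore the treewidth is 3.

Treewidth 3.
Bags: B1 = {a, d, i, j}  B2 = {d, g, i, j}  B3 = {d, f, g, i}  B4 = {b, d, f, i}  B5 = {b, d, e, i}  B6 = {a, c, i, j}  B7 = {g, h, i, j}
Tree: B1–B2, B2–B3, B3–B4, B4–B5, B1–B6, B2–B7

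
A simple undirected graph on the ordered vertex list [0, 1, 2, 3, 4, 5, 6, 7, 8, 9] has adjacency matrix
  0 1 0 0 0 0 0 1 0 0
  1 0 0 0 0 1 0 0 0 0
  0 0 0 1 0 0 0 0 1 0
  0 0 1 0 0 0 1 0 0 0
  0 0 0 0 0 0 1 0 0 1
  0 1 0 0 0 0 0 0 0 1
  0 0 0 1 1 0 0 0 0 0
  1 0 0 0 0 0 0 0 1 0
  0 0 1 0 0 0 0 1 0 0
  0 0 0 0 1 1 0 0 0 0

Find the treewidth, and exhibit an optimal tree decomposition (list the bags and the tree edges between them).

Treewidth 2.
One optimal decomposition is:
Bags: B1 = {2, 3, 6}  B2 = {2, 6, 8}  B3 = {6, 7, 8}  B4 = {0, 6, 7}  B5 = {0, 1, 6}  B6 = {1, 5, 6}  B7 = {5, 6, 9}  B8 = {4, 6, 9}
Tree: B1–B2, B2–B3, B3–B4, B4–B5, B5–B6, B6–B7, B7–B8

Each bag holds 3 vertices, so the decomposition has width 2, which upper-bounds the treewidth. For the lower bound, G contains the cycle 6–3–2–8–7–0–1–5–9–4–6, so G is not a forest; only forests have treewidth ≤ 1, hence tw(G) ≥ 2. Hence tw(G) = 2 exactly.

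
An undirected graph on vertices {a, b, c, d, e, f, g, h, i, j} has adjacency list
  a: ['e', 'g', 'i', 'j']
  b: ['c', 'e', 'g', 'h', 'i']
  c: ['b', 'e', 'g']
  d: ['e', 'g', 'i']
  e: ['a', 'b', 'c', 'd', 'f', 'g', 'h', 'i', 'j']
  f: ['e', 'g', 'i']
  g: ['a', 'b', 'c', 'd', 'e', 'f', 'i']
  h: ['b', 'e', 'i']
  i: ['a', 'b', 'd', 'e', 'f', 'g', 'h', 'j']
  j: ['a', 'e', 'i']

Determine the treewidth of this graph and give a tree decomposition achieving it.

Every bag has size at most 4, so the width is 4 − 1 = 3 and tw(G) ≤ 3. Conversely, {b, c, e, g} is a clique of size 4, and the vertices of any clique must share a bag in every tree decomposition; so some bag has ≥ 4 vertices and tw(G) ≥ 3. Hence tw(G) = 3 exactly.

Treewidth 3.
Bags: B1 = {b, e, g, i}  B2 = {b, e, h, i}  B3 = {a, e, g, i}  B4 = {d, e, g, i}  B5 = {a, e, i, j}  B6 = {b, c, e, g}  B7 = {e, f, g, i}
Tree: B1–B2, B1–B3, B3–B4, B3–B5, B1–B6, B3–B7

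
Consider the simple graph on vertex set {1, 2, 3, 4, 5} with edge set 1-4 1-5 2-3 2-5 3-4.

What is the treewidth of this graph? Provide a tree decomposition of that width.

Treewidth 2.
One such decomposition:
Bags: B1 = {2, 3, 5}  B2 = {3, 4, 5}  B3 = {1, 4, 5}
Tree: B1–B2, B2–B3

Every bag has size at most 3, so the width is 3 − 1 = 2 and tw(G) ≤ 2. The edges 5–2–3–4–1–5 form a cycle, so G is not a tree and its treewidth is at least 2. Combining the bounds, tw(G) = 2.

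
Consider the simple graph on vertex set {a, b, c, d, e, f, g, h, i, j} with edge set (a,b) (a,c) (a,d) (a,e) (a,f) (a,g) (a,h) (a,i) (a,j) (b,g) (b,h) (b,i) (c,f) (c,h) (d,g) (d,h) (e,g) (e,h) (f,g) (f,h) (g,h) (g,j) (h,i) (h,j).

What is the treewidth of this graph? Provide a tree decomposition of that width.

Treewidth 3.
One optimal decomposition is:
Bags: B1 = {a, b, g, h}  B2 = {a, b, h, i}  B3 = {a, g, h, j}  B4 = {a, f, g, h}  B5 = {a, c, f, h}  B6 = {a, d, g, h}  B7 = {a, e, g, h}
Tree: B1–B2, B1–B3, B1–B4, B4–B5, B3–B6, B4–B7

The largest bag has 4 vertices, giving width 3; this decomposition certifies tw(G) ≤ 3. For the lower bound, the 4 vertices {a, d, g, h} are pairwise adjacent, and any tree decomposition puts a clique entirely inside one bag — forcing width ≥ 3. Therefore the treewidth is 3.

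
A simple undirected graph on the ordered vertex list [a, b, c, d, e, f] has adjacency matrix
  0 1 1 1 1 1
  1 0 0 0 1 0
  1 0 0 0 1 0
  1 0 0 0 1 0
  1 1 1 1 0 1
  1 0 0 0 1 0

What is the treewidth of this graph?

2

A width-2 tree decomposition is:
Bags: B1 = {a, c, e}  B2 = {a, d, e}  B3 = {a, b, e}  B4 = {a, e, f}
Tree: B1–B2, B2–B3, B2–B4
The largest bag has 3 vertices, giving width 2; this decomposition certifies tw(G) ≤ 2. On the other hand G contains the 3-clique {a, d, e}. A clique must lie in a single bag of any decomposition, so no decomposition can have width below 2. The upper and lower bounds meet at 2, so that is the treewidth.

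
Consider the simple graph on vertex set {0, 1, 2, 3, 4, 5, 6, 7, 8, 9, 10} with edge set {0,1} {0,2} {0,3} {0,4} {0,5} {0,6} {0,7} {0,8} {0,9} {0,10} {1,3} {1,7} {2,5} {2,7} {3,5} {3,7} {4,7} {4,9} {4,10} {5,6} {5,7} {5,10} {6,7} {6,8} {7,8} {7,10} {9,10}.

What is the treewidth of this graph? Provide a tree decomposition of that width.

Treewidth 3.
Bags: B1 = {0, 4, 7, 10}  B2 = {0, 4, 9, 10}  B3 = {0, 5, 7, 10}  B4 = {0, 5, 6, 7}  B5 = {0, 2, 5, 7}  B6 = {0, 6, 7, 8}  B7 = {0, 3, 5, 7}  B8 = {0, 1, 3, 7}
Tree: B1–B2, B1–B3, B3–B4, B4–B5, B4–B6, B4–B7, B7–B8

Every bag has size at most 4, so the width is 4 − 1 = 3 and tw(G) ≤ 3. For the lower bound, the 4 vertices {0, 4, 9, 10} are pairwise adjacent, and any tree decomposition puts a clique entirely inside one bag — forcing width ≥ 3. Therefore the treewidth is 3.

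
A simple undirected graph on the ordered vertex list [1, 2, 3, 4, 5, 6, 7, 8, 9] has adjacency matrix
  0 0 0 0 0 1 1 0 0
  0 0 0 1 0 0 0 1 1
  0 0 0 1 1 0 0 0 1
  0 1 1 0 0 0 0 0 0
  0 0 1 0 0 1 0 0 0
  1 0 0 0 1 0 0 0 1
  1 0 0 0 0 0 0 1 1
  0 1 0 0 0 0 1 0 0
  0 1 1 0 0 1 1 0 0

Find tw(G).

A width-3 tree decomposition is:
Bags: B1 = {2, 4, 7, 8}  B2 = {2, 4, 7, 9}  B3 = {3, 4, 7, 9}  B4 = {1, 3, 7, 9}  B5 = {1, 3, 6, 9}  B6 = {1, 3, 5, 6}
Tree: B1–B2, B2–B3, B3–B4, B4–B5, B5–B6
Every bag has size at most 4, so the width is 4 − 1 = 3 and tw(G) ≤ 3. For the lower bound: the 4 vertex sets {2,4,8}, {7}, {9}, {1,3,5,6} are disjoint, each induces a connected subgraph, and every pair is joined by at least one edge of G. Contracting each set to a single vertex therefore yields K_{4} as a minor, and since treewidth is minor-monotone, tw(G) ≥ tw(K_{4}) = 3. Therefore the treewidth is 3.

3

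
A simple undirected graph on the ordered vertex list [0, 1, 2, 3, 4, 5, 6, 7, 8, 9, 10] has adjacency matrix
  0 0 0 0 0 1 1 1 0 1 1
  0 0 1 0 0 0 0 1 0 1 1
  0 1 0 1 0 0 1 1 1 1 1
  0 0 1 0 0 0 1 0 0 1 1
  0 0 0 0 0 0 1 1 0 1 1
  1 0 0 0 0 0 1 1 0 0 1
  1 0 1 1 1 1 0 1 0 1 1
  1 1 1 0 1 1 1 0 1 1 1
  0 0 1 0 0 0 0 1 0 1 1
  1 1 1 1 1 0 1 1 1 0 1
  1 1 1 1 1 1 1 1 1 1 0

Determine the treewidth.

4

A width-4 tree decomposition is:
Bags: B1 = {4, 6, 7, 9, 10}  B2 = {2, 6, 7, 9, 10}  B3 = {2, 3, 6, 9, 10}  B4 = {2, 7, 8, 9, 10}  B5 = {1, 2, 7, 9, 10}  B6 = {0, 6, 7, 9, 10}  B7 = {0, 5, 6, 7, 10}
Tree: B1–B2, B2–B3, B2–B4, B4–B5, B1–B6, B6–B7
The largest bag has 5 vertices, giving width 4; this decomposition certifies tw(G) ≤ 4. On the other hand G contains the 5-clique {2, 3, 6, 9, 10}. A clique must lie in a single bag of any decomposition, so no decomposition can have width below 4. Hence tw(G) = 4 exactly.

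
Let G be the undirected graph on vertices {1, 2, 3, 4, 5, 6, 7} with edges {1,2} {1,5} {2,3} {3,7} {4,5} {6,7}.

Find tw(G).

1

A width-1 tree decomposition is:
Bags: B1 = {4, 5}  B2 = {1, 5}  B3 = {1, 2}  B4 = {2, 3}  B5 = {3, 7}  B6 = {6, 7}
Tree: B1–B2, B2–B3, B3–B4, B4–B5, B5–B6
Every bag has size at most 2, so the width is 2 − 1 = 1 and tw(G) ≤ 1. Since G has at least one edge (e.g. 4–5), it is not an edgeless graph, so tw(G) ≥ 1. The upper and lower bounds meet at 1, so that is the treewidth.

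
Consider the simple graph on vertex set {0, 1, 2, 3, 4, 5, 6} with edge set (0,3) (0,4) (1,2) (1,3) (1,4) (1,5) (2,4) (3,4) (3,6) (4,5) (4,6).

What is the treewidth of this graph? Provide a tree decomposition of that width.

Treewidth 2.
Bags: B1 = {3, 4, 6}  B2 = {1, 3, 4}  B3 = {1, 4, 5}  B4 = {1, 2, 4}  B5 = {0, 3, 4}
Tree: B1–B2, B2–B3, B2–B4, B2–B5

Each bag holds 3 vertices, so the decomposition has width 2, which upper-bounds the treewidth. On the other hand G contains the 3-clique {0, 3, 4}. A clique must lie in a single bag of any decomposition, so no decomposition can have width below 2. Hence tw(G) = 2 exactly.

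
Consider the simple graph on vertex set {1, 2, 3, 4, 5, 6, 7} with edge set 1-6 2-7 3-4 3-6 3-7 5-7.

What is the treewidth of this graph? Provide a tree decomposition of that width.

Each bag holds 2 vertices, so the decomposition has width 1, which upper-bounds the treewidth. G has an edge, so its treewidth is at least 1. Combining the bounds, tw(G) = 1.

Treewidth 1.
One such decomposition:
Bags: B1 = {3, 7}  B2 = {3, 6}  B3 = {2, 7}  B4 = {3, 4}  B5 = {5, 7}  B6 = {1, 6}
Tree: B1–B2, B1–B3, B1–B4, B3–B5, B2–B6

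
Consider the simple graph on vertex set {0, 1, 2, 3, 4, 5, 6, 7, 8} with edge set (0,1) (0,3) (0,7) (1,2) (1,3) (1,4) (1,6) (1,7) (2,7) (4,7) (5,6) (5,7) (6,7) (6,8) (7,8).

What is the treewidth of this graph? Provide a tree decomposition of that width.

Treewidth 2.
One optimal decomposition is:
Bags: B1 = {0, 1, 7}  B2 = {0, 1, 3}  B3 = {1, 6, 7}  B4 = {1, 4, 7}  B5 = {1, 2, 7}  B6 = {6, 7, 8}  B7 = {5, 6, 7}
Tree: B1–B2, B1–B3, B1–B4, B4–B5, B3–B6, B3–B7

The largest bag has 3 vertices, giving width 2; this decomposition certifies tw(G) ≤ 2. Conversely, {0, 1, 3} is a clique of size 3, and the vertices of any clique must share a bag in every tree decomposition; so some bag has ≥ 3 vertices and tw(G) ≥ 2. Hence tw(G) = 2 exactly.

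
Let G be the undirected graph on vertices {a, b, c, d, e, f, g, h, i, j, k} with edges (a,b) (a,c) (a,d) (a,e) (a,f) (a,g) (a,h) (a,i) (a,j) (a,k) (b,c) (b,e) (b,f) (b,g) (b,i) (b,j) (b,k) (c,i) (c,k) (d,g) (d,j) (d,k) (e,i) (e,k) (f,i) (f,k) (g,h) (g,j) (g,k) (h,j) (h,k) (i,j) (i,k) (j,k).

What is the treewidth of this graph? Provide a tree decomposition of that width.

Treewidth 4.
One such decomposition:
Bags: B1 = {a, b, g, j, k}  B2 = {a, b, i, j, k}  B3 = {a, g, h, j, k}  B4 = {a, b, e, i, k}  B5 = {a, b, c, i, k}  B6 = {a, d, g, j, k}  B7 = {a, b, f, i, k}
Tree: B1–B2, B1–B3, B2–B4, B2–B5, B3–B6, B4–B7

Every bag has size at most 5, so the width is 5 − 1 = 4 and tw(G) ≤ 4. Conversely, {a, d, g, j, k} is a clique of size 5, and the vertices of any clique must share a bag in every tree decomposition; so some bag has ≥ 5 vertices and tw(G) ≥ 4. The upper and lower bounds meet at 4, so that is the treewidth.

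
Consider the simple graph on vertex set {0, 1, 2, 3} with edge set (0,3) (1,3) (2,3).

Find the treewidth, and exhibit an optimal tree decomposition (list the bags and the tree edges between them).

Treewidth 1.
One such decomposition:
Bags: B1 = {1, 3}  B2 = {2, 3}  B3 = {0, 3}
Tree: B1–B2, B2–B3

Each bag holds 2 vertices, so the decomposition has width 1, which upper-bounds the treewidth. Any graph with an edge has treewidth ≥ 1, and G has the edge 3–1. The upper and lower bounds meet at 1, so that is the treewidth.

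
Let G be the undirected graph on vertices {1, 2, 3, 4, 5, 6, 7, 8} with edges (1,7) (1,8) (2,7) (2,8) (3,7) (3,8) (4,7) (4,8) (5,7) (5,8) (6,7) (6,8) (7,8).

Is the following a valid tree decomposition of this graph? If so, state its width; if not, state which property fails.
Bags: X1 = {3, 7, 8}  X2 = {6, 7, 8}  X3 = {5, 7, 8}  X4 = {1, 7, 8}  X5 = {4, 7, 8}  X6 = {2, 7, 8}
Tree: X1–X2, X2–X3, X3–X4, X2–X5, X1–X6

Yes; width 2.

Checking the three conditions: (i) the bags cover all of {1, 2, 3, 4, 5, 6, 7, 8}; (ii) for each edge, some bag contains both endpoints; (iii) the bags containing any fixed vertex form a subtree. All hold, so the decomposition is valid with width 3 − 1 = 2.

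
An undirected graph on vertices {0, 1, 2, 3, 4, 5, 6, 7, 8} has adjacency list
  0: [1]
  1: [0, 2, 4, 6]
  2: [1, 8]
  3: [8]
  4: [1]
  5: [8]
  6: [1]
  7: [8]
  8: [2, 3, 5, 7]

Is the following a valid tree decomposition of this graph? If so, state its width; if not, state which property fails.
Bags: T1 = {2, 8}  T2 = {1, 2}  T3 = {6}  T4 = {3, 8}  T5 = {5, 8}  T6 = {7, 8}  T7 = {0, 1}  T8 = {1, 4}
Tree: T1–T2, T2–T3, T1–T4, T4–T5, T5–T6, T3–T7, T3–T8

No — edge (1,6) lies in no bag.

A tree decomposition must satisfy three properties: every vertex lies in some bag; for every edge, both endpoints lie together in some bag; and for every vertex, the bags containing it form a connected subtree. Here edge (1,6) lies in no bag, so the decomposition is invalid.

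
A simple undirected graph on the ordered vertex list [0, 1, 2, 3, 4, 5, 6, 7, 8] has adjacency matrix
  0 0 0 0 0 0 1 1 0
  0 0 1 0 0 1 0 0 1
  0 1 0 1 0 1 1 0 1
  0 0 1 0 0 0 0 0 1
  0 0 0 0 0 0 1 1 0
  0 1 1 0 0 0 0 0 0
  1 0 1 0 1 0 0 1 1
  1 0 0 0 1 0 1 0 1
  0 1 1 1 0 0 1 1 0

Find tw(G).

2

A width-2 tree decomposition is:
Bags: B1 = {2, 6, 8}  B2 = {6, 7, 8}  B3 = {0, 6, 7}  B4 = {4, 6, 7}  B5 = {1, 2, 8}  B6 = {2, 3, 8}  B7 = {1, 2, 5}
Tree: B1–B2, B2–B3, B3–B4, B1–B5, B1–B6, B5–B7
The largest bag has 3 vertices, giving width 2; this decomposition certifies tw(G) ≤ 2. On the other hand G contains the 3-clique {0, 6, 7}. A clique must lie in a single bag of any decomposition, so no decomposition can have width below 2. Therefore the treewidth is 2.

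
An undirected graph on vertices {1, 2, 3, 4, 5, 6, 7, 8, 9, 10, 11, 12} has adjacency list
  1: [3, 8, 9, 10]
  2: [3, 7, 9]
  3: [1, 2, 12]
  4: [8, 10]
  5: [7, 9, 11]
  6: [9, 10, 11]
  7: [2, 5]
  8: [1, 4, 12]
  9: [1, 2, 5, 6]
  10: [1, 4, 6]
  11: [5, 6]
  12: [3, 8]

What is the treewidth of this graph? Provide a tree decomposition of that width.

Treewidth 3.
One optimal decomposition is:
Bags: B1 = {5, 6, 7, 11}  B2 = {5, 6, 7, 9}  B3 = {2, 6, 7, 9}  B4 = {2, 6, 9, 10}  B5 = {1, 2, 9, 10}  B6 = {1, 2, 3, 10}  B7 = {1, 3, 4, 10}  B8 = {1, 3, 4, 8}  B9 = {3, 4, 8, 12}
Tree: B1–B2, B2–B3, B3–B4, B4–B5, B5–B6, B6–B7, B7–B8, B8–B9

The largest bag has 4 vertices, giving width 3; this decomposition certifies tw(G) ≤ 3. For the lower bound: the 4 vertex sets {5,7,11}, {6}, {9}, {1,2,3,10} are disjoint, each induces a connected subgraph, and every pair is joined by at least one edge of G. Contracting each set to a single vertex therefore yields K_{4} as a minor, and since treewidth is minor-monotone, tw(G) ≥ tw(K_{4}) = 3. Hence tw(G) = 3 exactly.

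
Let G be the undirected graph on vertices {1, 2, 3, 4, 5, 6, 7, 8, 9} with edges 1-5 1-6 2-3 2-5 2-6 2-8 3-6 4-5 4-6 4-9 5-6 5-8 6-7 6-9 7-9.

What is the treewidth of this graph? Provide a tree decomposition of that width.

Treewidth 2.
One optimal decomposition is:
Bags: B1 = {4, 6, 9}  B2 = {6, 7, 9}  B3 = {4, 5, 6}  B4 = {1, 5, 6}  B5 = {2, 5, 6}  B6 = {2, 5, 8}  B7 = {2, 3, 6}
Tree: B1–B2, B1–B3, B3–B4, B3–B5, B5–B6, B5–B7

The largest bag has 3 vertices, giving width 2; this decomposition certifies tw(G) ≤ 2. On the other hand G contains the 3-clique {2, 5, 8}. A clique must lie in a single bag of any decomposition, so no decomposition can have width below 2. Hence tw(G) = 2 exactly.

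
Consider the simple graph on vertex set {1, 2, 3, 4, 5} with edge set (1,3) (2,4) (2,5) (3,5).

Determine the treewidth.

A width-1 tree decomposition is:
Bags: B1 = {2, 4}  B2 = {2, 5}  B3 = {3, 5}  B4 = {1, 3}
Tree: B1–B2, B2–B3, B3–B4
The largest bag has 2 vertices, giving width 1; this decomposition certifies tw(G) ≤ 1. Since G has at least one edge (e.g. 4–2), it is not an edgeless graph, so tw(G) ≥ 1. Therefore the treewidth is 1.

1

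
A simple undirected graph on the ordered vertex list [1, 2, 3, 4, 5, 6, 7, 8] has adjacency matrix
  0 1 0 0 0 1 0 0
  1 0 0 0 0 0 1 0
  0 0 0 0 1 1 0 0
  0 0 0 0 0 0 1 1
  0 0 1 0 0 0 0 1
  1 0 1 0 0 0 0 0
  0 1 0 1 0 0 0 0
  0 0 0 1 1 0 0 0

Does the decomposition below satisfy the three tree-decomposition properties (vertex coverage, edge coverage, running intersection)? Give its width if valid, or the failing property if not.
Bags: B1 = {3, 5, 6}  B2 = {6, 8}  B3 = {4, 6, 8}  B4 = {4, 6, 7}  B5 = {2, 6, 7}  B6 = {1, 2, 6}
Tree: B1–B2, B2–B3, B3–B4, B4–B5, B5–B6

No — edge (5,8) lies in no bag.

A tree decomposition must satisfy three properties: every vertex lies in some bag; for every edge, both endpoints lie together in some bag; and for every vertex, the bags containing it form a connected subtree. Here edge (5,8) lies in no bag, so the decomposition is invalid.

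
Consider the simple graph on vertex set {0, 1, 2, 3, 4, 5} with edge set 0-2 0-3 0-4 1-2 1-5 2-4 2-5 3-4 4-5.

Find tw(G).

2

A width-2 tree decomposition is:
Bags: B1 = {0, 2, 4}  B2 = {2, 4, 5}  B3 = {1, 2, 5}  B4 = {0, 3, 4}
Tree: B1–B2, B2–B3, B1–B4
The largest bag has 3 vertices, giving width 2; this decomposition certifies tw(G) ≤ 2. For the lower bound, the 3 vertices {1, 2, 5} are pairwise adjacent, and any tree decomposition puts a clique entirely inside one bag — forcing width ≥ 2. Combining the bounds, tw(G) = 2.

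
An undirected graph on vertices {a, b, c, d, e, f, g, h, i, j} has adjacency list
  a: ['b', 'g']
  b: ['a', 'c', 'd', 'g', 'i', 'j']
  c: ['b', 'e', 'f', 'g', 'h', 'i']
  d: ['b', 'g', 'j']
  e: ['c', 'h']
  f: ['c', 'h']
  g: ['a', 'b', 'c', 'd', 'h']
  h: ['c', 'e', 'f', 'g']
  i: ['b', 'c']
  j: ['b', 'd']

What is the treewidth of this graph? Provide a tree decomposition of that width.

Every bag has size at most 3, so the width is 3 − 1 = 2 and tw(G) ≤ 2. For the lower bound, the 3 vertices {c, e, h} are pairwise adjacent, and any tree decomposition puts a clique entirely inside one bag — forcing width ≥ 2. The upper and lower bounds meet at 2, so that is the treewidth.

Treewidth 2.
Bags: B1 = {c, g, h}  B2 = {b, c, g}  B3 = {c, f, h}  B4 = {a, b, g}  B5 = {b, d, g}  B6 = {b, c, i}  B7 = {b, d, j}  B8 = {c, e, h}
Tree: B1–B2, B1–B3, B2–B4, B4–B5, B2–B6, B5–B7, B3–B8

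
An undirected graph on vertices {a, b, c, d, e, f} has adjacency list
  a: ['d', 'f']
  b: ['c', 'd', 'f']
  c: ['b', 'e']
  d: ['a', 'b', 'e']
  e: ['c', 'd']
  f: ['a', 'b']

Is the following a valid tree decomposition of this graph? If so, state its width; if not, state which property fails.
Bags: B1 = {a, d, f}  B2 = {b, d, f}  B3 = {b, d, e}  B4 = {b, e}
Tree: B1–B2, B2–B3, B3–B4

A tree decomposition must satisfy three properties: every vertex lies in some bag; for every edge, both endpoints lie together in some bag; and for every vertex, the bags containing it form a connected subtree. Here vertex c appears in no bag, so the decomposition is invalid.

No — vertex c appears in no bag.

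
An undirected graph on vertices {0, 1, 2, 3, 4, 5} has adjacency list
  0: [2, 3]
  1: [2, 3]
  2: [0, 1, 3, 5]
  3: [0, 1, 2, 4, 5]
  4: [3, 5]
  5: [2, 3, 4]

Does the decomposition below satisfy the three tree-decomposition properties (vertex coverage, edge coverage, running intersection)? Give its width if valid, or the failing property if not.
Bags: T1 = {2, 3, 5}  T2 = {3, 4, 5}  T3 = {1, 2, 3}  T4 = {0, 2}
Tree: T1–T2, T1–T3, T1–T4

A tree decomposition must satisfy three properties: every vertex lies in some bag; for every edge, both endpoints lie together in some bag; and for every vertex, the bags containing it form a connected subtree. Here edge (3,0) lies in no bag, so the decomposition is invalid.

No — edge (3,0) lies in no bag.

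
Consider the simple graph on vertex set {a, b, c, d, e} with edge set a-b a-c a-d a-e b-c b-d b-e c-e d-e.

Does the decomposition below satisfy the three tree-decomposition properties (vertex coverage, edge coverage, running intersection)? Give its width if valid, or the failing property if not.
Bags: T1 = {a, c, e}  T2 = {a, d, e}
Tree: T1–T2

A tree decomposition must satisfy three properties: every vertex lies in some bag; for every edge, both endpoints lie together in some bag; and for every vertex, the bags containing it form a connected subtree. Here vertex b appears in no bag, so the decomposition is invalid.

No — vertex b appears in no bag.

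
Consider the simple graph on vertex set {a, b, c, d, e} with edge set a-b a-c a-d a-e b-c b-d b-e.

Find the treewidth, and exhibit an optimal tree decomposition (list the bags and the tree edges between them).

Treewidth 2.
One such decomposition:
Bags: B1 = {a, b, d}  B2 = {a, b, c}  B3 = {a, b, e}
Tree: B1–B2, B1–B3

Each bag holds 3 vertices, so the decomposition has width 2, which upper-bounds the treewidth. Conversely, {a, b, d} is a clique of size 3, and the vertices of any clique must share a bag in every tree decomposition; so some bag has ≥ 3 vertices and tw(G) ≥ 2. Hence tw(G) = 2 exactly.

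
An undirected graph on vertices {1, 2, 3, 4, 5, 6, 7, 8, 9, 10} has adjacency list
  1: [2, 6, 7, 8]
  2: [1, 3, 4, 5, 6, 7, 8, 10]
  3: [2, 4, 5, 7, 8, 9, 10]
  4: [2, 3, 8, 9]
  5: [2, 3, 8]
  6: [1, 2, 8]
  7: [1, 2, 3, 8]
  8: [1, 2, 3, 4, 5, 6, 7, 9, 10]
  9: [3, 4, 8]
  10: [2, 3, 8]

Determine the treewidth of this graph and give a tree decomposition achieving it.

Treewidth 3.
One such decomposition:
Bags: B1 = {2, 3, 4, 8}  B2 = {2, 3, 7, 8}  B3 = {1, 2, 7, 8}  B4 = {2, 3, 5, 8}  B5 = {2, 3, 8, 10}  B6 = {1, 2, 6, 8}  B7 = {3, 4, 8, 9}
Tree: B1–B2, B2–B3, B2–B4, B1–B5, B3–B6, B1–B7

The largest bag has 4 vertices, giving width 3; this decomposition certifies tw(G) ≤ 3. Conversely, {3, 4, 8, 9} is a clique of size 4, and the vertices of any clique must share a bag in every tree decomposition; so some bag has ≥ 4 vertices and tw(G) ≥ 3. Hence tw(G) = 3 exactly.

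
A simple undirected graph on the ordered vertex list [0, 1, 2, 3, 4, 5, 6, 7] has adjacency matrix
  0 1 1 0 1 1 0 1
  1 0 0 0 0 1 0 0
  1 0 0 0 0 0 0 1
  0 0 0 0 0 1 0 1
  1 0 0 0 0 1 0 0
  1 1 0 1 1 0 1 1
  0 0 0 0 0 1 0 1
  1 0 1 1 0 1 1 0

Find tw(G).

A width-2 tree decomposition is:
Bags: B1 = {0, 5, 7}  B2 = {0, 1, 5}  B3 = {3, 5, 7}  B4 = {0, 2, 7}  B5 = {5, 6, 7}  B6 = {0, 4, 5}
Tree: B1–B2, B1–B3, B1–B4, B3–B5, B1–B6
The largest bag has 3 vertices, giving width 2; this decomposition certifies tw(G) ≤ 2. For the lower bound, the 3 vertices {0, 2, 7} are pairwise adjacent, and any tree decomposition puts a clique entirely inside one bag — forcing width ≥ 2. Therefore the treewidth is 2.

2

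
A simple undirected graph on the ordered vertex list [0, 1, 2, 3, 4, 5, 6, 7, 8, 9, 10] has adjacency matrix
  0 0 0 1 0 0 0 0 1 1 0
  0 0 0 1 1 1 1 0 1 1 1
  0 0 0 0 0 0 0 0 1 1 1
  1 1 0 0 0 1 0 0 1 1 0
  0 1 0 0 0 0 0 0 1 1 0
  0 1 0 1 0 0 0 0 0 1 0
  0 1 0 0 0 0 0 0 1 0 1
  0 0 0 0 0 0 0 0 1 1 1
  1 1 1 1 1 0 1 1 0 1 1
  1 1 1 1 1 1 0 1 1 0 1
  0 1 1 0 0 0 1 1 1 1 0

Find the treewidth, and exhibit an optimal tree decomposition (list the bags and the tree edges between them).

Treewidth 3.
One such decomposition:
Bags: B1 = {1, 8, 9, 10}  B2 = {1, 3, 8, 9}  B3 = {1, 6, 8, 10}  B4 = {0, 3, 8, 9}  B5 = {2, 8, 9, 10}  B6 = {1, 3, 5, 9}  B7 = {7, 8, 9, 10}  B8 = {1, 4, 8, 9}
Tree: B1–B2, B1–B3, B2–B4, B1–B5, B2–B6, B5–B7, B1–B8

The largest bag has 4 vertices, giving width 3; this decomposition certifies tw(G) ≤ 3. For the lower bound, the 4 vertices {0, 3, 8, 9} are pairwise adjacent, and any tree decomposition puts a clique entirely inside one bag — forcing width ≥ 3. The upper and lower bounds meet at 3, so that is the treewidth.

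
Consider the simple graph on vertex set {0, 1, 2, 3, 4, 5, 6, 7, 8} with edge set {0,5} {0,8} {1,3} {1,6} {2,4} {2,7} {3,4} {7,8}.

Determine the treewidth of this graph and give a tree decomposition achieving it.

Every bag has size at most 2, so the width is 2 − 1 = 1 and tw(G) ≤ 1. Since G has at least one edge (e.g. 6–1), it is not an edgeless graph, so tw(G) ≥ 1. Therefore the treewidth is 1.

Treewidth 1.
Bags: B1 = {1, 6}  B2 = {1, 3}  B3 = {3, 4}  B4 = {2, 4}  B5 = {2, 7}  B6 = {7, 8}  B7 = {0, 8}  B8 = {0, 5}
Tree: B1–B2, B2–B3, B3–B4, B4–B5, B5–B6, B6–B7, B7–B8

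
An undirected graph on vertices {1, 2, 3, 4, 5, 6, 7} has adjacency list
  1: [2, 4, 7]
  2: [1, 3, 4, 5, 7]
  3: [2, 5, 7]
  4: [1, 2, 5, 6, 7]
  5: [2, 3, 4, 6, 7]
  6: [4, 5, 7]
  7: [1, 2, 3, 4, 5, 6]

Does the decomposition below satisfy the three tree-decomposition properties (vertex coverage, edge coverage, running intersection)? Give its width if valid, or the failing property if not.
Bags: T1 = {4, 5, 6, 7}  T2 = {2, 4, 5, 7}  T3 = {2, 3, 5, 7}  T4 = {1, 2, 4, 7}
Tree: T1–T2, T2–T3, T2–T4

Every vertex of G appears in some bag (union = {1, 2, 3, 4, 5, 6, 7}); every edge is covered by a bag; and for each vertex v the set of bags containing v is connected in the bag tree. The decomposition is therefore valid. The largest bag has 4 vertices, so the width is 3.

Yes; width 3.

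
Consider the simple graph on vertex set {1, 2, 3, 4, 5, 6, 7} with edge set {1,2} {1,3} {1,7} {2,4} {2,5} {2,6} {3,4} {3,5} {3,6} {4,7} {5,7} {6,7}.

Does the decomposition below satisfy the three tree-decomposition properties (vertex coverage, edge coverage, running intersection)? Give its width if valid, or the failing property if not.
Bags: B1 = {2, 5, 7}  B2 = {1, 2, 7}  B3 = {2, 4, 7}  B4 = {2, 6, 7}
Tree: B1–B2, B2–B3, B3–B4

A tree decomposition must satisfy three properties: every vertex lies in some bag; for every edge, both endpoints lie together in some bag; and for every vertex, the bags containing it form a connected subtree. Here vertex 3 appears in no bag, so the decomposition is invalid.

No — vertex 3 appears in no bag.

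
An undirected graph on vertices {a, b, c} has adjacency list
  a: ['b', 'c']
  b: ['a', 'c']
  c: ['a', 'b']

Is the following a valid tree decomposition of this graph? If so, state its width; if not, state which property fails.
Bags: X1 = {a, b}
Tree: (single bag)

A tree decomposition must satisfy three properties: every vertex lies in some bag; for every edge, both endpoints lie together in some bag; and for every vertex, the bags containing it form a connected subtree. Here vertex c appears in no bag, so the decomposition is invalid.

No — vertex c appears in no bag.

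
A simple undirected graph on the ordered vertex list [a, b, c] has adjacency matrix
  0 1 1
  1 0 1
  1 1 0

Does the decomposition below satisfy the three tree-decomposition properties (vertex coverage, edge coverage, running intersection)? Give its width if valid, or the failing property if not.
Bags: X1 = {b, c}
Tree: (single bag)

No — vertex a appears in no bag.

A tree decomposition must satisfy three properties: every vertex lies in some bag; for every edge, both endpoints lie together in some bag; and for every vertex, the bags containing it form a connected subtree. Here vertex a appears in no bag, so the decomposition is invalid.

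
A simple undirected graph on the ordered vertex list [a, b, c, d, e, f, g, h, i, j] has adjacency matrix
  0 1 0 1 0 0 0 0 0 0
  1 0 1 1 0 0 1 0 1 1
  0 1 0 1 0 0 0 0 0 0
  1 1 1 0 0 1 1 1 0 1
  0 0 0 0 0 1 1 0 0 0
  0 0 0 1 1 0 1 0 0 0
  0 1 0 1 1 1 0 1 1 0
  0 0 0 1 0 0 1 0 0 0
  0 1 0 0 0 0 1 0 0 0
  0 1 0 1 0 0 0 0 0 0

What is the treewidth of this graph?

2

A width-2 tree decomposition is:
Bags: B1 = {b, d, g}  B2 = {d, g, h}  B3 = {d, f, g}  B4 = {a, b, d}  B5 = {b, d, j}  B6 = {b, g, i}  B7 = {e, f, g}  B8 = {b, c, d}
Tree: B1–B2, B2–B3, B1–B4, B4–B5, B1–B6, B3–B7, B1–B8
Each bag holds 3 vertices, so the decomposition has width 2, which upper-bounds the treewidth. On the other hand G contains the 3-clique {d, g, h}. A clique must lie in a single bag of any decomposition, so no decomposition can have width below 2. The upper and lower bounds meet at 2, so that is the treewidth.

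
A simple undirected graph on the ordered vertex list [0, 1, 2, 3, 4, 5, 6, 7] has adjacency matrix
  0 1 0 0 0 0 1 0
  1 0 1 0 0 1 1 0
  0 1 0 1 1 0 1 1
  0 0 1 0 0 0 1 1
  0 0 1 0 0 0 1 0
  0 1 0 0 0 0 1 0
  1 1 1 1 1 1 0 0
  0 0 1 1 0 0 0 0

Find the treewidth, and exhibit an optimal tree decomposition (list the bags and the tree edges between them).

Every bag has size at most 3, so the width is 3 − 1 = 2 and tw(G) ≤ 2. Conversely, {0, 1, 6} is a clique of size 3, and the vertices of any clique must share a bag in every tree decomposition; so some bag has ≥ 3 vertices and tw(G) ≥ 2. The upper and lower bounds meet at 2, so that is the treewidth.

Treewidth 2.
One optimal decomposition is:
Bags: B1 = {1, 2, 6}  B2 = {2, 3, 6}  B3 = {2, 4, 6}  B4 = {1, 5, 6}  B5 = {0, 1, 6}  B6 = {2, 3, 7}
Tree: B1–B2, B1–B3, B1–B4, B1–B5, B2–B6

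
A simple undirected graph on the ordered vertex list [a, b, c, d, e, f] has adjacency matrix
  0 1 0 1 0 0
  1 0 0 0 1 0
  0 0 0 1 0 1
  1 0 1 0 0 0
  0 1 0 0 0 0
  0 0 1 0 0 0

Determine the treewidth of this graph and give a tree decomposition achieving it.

Treewidth 1.
One such decomposition:
Bags: B1 = {b, e}  B2 = {a, b}  B3 = {a, d}  B4 = {c, d}  B5 = {c, f}
Tree: B1–B2, B2–B3, B3–B4, B4–B5

Every bag has size at most 2, so the width is 2 − 1 = 1 and tw(G) ≤ 1. Any graph with an edge has treewidth ≥ 1, and G has the edge e–b. Hence tw(G) = 1 exactly.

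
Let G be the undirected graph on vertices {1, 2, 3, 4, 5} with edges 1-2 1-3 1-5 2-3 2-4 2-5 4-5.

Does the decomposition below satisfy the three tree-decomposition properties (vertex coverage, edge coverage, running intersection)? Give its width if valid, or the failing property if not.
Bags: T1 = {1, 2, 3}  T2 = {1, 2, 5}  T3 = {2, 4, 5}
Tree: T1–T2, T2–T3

Yes; width 2.

Vertex coverage: the bags together contain {1, 2, 3, 4, 5}, the full vertex set. Edge coverage: each edge of G has both endpoints in at least one bag. Running intersection: for every vertex, the bags containing it form a connected subtree. All three properties hold, so this is a valid tree decomposition of width max|bag| − 1 = 2, and hence tw(G) ≤ 2.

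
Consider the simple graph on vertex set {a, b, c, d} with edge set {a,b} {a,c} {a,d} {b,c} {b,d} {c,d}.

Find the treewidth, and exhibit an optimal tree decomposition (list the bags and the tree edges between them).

Treewidth 3.
Bags: B1 = {a, b, c, d}
Tree: (single bag)

With just one bag of size 4, the width is 4 − 1 = 3, so tw(G) ≤ 3. Conversely, {a, b, c, d} is a clique of size 4, and the vertices of any clique must share a bag in every tree decomposition; so some bag has ≥ 4 vertices and tw(G) ≥ 3. Therefore the treewidth is 3.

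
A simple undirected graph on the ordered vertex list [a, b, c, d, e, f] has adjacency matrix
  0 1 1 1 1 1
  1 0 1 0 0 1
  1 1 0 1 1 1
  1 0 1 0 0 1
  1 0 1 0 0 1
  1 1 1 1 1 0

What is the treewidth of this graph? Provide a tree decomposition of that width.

Every bag has size at most 4, so the width is 4 − 1 = 3 and tw(G) ≤ 3. On the other hand G contains the 4-clique {a, c, d, f}. A clique must lie in a single bag of any decomposition, so no decomposition can have width below 3. The upper and lower bounds meet at 3, so that is the treewidth.

Treewidth 3.
One such decomposition:
Bags: B1 = {a, c, d, f}  B2 = {a, c, e, f}  B3 = {a, b, c, f}
Tree: B1–B2, B2–B3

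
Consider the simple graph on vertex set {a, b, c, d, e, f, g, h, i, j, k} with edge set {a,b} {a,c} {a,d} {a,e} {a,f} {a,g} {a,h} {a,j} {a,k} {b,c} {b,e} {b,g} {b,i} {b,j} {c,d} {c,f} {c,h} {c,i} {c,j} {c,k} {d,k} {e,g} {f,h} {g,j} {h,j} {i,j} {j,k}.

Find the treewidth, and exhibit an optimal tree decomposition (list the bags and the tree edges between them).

Treewidth 3.
One such decomposition:
Bags: B1 = {a, b, c, j}  B2 = {a, b, g, j}  B3 = {a, c, j, k}  B4 = {a, b, e, g}  B5 = {a, c, d, k}  B6 = {a, c, h, j}  B7 = {a, c, f, h}  B8 = {b, c, i, j}
Tree: B1–B2, B1–B3, B2–B4, B3–B5, B1–B6, B6–B7, B1–B8

Each bag holds 4 vertices, so the decomposition has width 3, which upper-bounds the treewidth. Conversely, {a, b, g, j} is a clique of size 4, and the vertices of any clique must share a bag in every tree decomposition; so some bag has ≥ 4 vertices and tw(G) ≥ 3. Therefore the treewidth is 3.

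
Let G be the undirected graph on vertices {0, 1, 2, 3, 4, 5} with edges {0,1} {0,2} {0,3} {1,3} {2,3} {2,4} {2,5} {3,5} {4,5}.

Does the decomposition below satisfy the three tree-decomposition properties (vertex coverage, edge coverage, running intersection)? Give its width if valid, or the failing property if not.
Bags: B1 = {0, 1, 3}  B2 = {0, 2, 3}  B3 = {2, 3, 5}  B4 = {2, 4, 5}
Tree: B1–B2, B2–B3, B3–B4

Checking the three conditions: (i) the bags cover all of {0, 1, 2, 3, 4, 5}; (ii) for each edge, some bag contains both endpoints; (iii) the bags containing any fixed vertex form a subtree. All hold, so the decomposition is valid with width 3 − 1 = 2.

Yes; width 2.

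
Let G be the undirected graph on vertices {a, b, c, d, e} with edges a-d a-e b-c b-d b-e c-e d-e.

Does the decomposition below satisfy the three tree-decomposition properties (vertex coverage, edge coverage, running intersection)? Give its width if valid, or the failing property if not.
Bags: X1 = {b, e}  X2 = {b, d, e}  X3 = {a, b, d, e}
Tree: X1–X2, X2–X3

A tree decomposition must satisfy three properties: every vertex lies in some bag; for every edge, both endpoints lie together in some bag; and for every vertex, the bags containing it form a connected subtree. Here vertex c appears in no bag, so the decomposition is invalid.

No — vertex c appears in no bag.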